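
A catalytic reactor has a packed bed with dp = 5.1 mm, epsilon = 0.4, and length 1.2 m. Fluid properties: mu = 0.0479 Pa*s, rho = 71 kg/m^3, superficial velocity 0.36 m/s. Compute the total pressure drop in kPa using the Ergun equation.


dp = 5.1 mm = 0.0051 m
Viscous term = 150*0.0479*0.36*(1-0.4)^2 / (0.0051^2*0.4^3) = 559386
Inertial term = 1.75*71*0.36^2*(1-0.4) / (0.0051*0.4^3) = 29600.7
dP/L = 559386 + 29600.7 = 588987 Pa/m
dP = 588987 * 1.2 / 1000 = 706.8 kPa

706.8 kPa


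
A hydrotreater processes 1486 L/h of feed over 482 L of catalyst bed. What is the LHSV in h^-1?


LHSV = volumetric feed rate / catalyst volume
= 1486 L/h / 482 L
= 3.083 h^-1

3.083 h^-1


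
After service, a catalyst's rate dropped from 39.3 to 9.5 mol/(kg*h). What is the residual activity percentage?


Activity (%) = (rate_used / rate_fresh) * 100
rate_used = 9.5, rate_fresh = 39.3
= (9.5 / 39.3) * 100
= 0.2417 * 100 = 24.17

24.17 %


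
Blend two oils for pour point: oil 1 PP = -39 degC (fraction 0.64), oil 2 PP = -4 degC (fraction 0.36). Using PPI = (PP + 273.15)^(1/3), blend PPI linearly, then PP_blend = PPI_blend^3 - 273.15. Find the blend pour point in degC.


PPI_1 = (-39 + 273.15)^(1/3) = 6.163557
PPI_2 = (-4 + 273.15)^(1/3) = 6.456514
PPI_blend = 0.64 * 6.163557 + 0.36 * 6.456514 = 6.269022
PP_blend = 6.269022^3 - 273.15 = 246.3766 - 273.15 = -26.77

-26.77 degC


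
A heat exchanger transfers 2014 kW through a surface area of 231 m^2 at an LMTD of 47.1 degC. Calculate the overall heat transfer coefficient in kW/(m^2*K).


From Q = U*A*LMTD, U = Q / (A * LMTD)
U = 2014 / (231 * 47.1) = 2014 / 10880.1 = 0.1851

0.1851 kW/(m^2*K)


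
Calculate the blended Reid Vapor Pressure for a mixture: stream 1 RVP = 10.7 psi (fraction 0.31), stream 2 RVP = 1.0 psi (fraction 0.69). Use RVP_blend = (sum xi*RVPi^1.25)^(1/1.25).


Chevron index: RVP_blend = (sum xi*RVPi^1.25)^(1/1.25)
RVP^1.25 terms: 0.31 * 10.7^1.25 + 0.69 * 1.0^1.25 = 6.68917
RVP_blend = 6.68917^(1/1.25) = 4.574

4.574 psi


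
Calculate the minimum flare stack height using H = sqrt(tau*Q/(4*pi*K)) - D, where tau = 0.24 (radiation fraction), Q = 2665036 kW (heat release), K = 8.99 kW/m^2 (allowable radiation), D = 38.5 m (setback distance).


tau*Q/(4*pi*K) = 0.24 * 2665036 / (4 * pi * 8.99) = 5661.67
sqrt(5661.67) = 75.2441
H = 75.2441 - 38.5 = 36.74

36.74 m


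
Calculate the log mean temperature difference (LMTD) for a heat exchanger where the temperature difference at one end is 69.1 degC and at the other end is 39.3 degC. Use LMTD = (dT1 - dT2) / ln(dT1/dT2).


LMTD = (dT1 - dT2) / ln(dT1/dT2)
= (69.1 - 39.3) / ln(69.1 / 39.3) = 29.8 / 0.56433 = 52.81

52.81 degC


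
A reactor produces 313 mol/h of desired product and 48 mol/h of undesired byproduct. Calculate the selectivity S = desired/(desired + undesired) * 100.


Selectivity = desired / (desired + undesired) * 100
Total products = 313 + 48 = 361 mol/h
S = 313 / 361 * 100
= 0.8670 * 100
= 86.70 %

86.70 %


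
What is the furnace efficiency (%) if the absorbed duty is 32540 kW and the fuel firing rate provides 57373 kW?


Furnace efficiency = Q_absorbed / Q_fuel * 100
= 32540 / 57373 * 100 = 56.72

56.72 %


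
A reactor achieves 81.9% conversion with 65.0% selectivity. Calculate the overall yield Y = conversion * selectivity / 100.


Overall yield = conversion (%) * selectivity (%) / 100
Conversion = 81.9%, Selectivity = 65.0%
Y = 81.9 * 65.0 / 100
= 53.235 %

53.235 %


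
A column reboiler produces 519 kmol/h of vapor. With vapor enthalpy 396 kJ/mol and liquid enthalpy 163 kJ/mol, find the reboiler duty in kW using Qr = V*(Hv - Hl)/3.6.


Qr = 519 * (396 - 163) / 3.6 = 519 * 233 / 3.6 = 33590

33590 kW


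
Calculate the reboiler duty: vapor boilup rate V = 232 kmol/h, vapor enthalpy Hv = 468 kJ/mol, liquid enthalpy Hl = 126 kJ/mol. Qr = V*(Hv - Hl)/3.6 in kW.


Qr = 232 * (468 - 126) / 3.6 = 232 * 342 / 3.6 = 22040

22040 kW


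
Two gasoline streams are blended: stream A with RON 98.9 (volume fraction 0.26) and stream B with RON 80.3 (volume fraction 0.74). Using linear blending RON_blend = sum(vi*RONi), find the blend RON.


Linear blending: RON_blend = sum(vi * RONi)
Contribution 1: 0.26 * 98.9 = 25.714
Contribution 2: 0.74 * 80.3 = 59.422
RON_blend = 25.714 + 59.422 = 85.136

85.136


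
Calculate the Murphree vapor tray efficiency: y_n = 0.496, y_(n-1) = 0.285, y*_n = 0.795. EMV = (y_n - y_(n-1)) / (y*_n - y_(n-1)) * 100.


Murphree vapor efficiency: EMV = (y_n - y_(n-1)) / (y*_n - y_(n-1)) * 100
EMV = (0.496 - 0.285) / (0.795 - 0.285) * 100 = 0.211 / 0.51 * 100 = 41.37

41.37 %


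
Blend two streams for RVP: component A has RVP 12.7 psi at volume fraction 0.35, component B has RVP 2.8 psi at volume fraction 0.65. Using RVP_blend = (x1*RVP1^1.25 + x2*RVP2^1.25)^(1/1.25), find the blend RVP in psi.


Chevron index: RVP_blend = (sum xi*RVPi^1.25)^(1/1.25)
RVP^1.25 terms: 0.35 * 12.7^1.25 + 0.65 * 2.8^1.25 = 10.7455
RVP_blend = 10.7455^(1/1.25) = 6.683

6.683 psi


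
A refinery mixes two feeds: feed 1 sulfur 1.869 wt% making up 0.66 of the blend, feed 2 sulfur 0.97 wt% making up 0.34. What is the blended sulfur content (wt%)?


Linear sulfur blending: S_blend = x1*S1 + x2*S2
Contribution 1: 0.66 * 1.869 = 1.23354 wt%
Contribution 2: 0.34 * 0.97 = 0.3298 wt%
S_blend = 1.23354 + 0.3298 = 1.56334

1.56334 wt%


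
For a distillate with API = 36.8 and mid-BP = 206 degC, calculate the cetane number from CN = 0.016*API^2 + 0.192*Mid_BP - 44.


CN = 0.016 * 36.8^2 + 0.192 * 206 - 44
CN = 21.66784 + 39.552 - 44 = 17.21984

17.21984


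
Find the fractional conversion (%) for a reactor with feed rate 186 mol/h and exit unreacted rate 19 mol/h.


X = (F_in - F_out) / F_in * 100
Moles reacted = 186 - 19 = 167
X = 167 / 186 * 100
= 0.8978 * 100
= 89.78 %

89.78 %


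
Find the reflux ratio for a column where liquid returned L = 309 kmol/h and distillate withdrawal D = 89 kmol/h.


Reflux ratio definition: R = L / D (liquid returned / distillate withdrawn)
L = 309 kmol/h, D = 89 kmol/h
R = 309 / 89 = 3.472

3.472


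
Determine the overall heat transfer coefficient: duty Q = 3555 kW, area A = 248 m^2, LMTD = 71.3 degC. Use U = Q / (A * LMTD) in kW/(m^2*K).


From Q = U*A*LMTD, U = Q / (A * LMTD)
U = 3555 / (248 * 71.3) = 3555 / 17682.4 = 0.2010

0.2010 kW/(m^2*K)


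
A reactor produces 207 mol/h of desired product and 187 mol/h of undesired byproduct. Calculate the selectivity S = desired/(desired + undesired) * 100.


Selectivity = desired / (desired + undesired) * 100
Total products = 207 + 187 = 394 mol/h
S = 207 / 394 * 100
= 0.5254 * 100
= 52.54 %

52.54 %


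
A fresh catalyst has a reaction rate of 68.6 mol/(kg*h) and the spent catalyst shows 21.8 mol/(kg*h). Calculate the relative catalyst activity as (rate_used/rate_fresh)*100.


Activity (%) = (rate_used / rate_fresh) * 100
rate_used = 21.8, rate_fresh = 68.6
= (21.8 / 68.6) * 100
= 0.3178 * 100 = 31.78

31.78 %


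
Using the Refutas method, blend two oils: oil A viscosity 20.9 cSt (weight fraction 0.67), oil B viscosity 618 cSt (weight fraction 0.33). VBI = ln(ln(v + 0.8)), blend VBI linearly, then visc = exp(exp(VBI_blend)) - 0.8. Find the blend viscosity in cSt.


Refutas method: VBN_i = 14.534*ln(ln(visc_i + 0.8)) + 10.975, blended linearly by mass fraction; since VBN is linear in VBI_i = ln(ln(visc_i + 0.8)) and the fractions sum to 1, blend VBI directly: visc = exp(exp(VBI_blend)) - 0.8
VBI_1 = ln(ln(20.9 + 0.8)) = 1.12406
VBI_2 = ln(ln(618 + 0.8)) = 1.86063
VBI_blend = 0.67 * 1.12406 + 0.33 * 1.86063 = 1.36713
visc_blend = exp(exp(1.36713)) - 0.8 = 49.81

49.81 cSt


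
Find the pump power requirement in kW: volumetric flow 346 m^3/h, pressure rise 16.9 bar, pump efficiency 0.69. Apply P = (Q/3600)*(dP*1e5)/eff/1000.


Q = 346 / 3600 = 0.0961111 m^3/s
P = 0.0961111 * (16.9 * 1e5) / 0.69 / 1000 = 235.4

235.4 kW


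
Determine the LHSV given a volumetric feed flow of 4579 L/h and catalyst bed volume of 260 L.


LHSV = volumetric feed rate / catalyst volume
= 4579 L/h / 260 L
= 17.61 h^-1

17.61 h^-1


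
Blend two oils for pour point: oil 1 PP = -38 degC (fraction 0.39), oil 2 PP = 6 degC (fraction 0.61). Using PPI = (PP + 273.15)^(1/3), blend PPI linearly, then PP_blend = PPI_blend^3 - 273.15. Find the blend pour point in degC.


PPI_1 = (-38 + 273.15)^(1/3) = 6.172318
PPI_2 = (6 + 273.15)^(1/3) = 6.535506
PPI_blend = 0.39 * 6.172318 + 0.61 * 6.535506 = 6.393863
PP_blend = 6.393863^3 - 273.15 = 261.3906 - 273.15 = -11.76

-11.76 degC


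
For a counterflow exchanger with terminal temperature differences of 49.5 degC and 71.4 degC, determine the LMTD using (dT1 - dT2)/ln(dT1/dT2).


LMTD = (dT1 - dT2) / ln(dT1/dT2)
= (49.5 - 71.4) / ln(49.5 / 71.4) = -21.9 / -0.366325 = 59.78

59.78 degC


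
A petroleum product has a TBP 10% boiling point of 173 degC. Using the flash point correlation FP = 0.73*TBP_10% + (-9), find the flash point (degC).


FP = 0.73 * 173 + (-9) = 117.29

117.29 degC


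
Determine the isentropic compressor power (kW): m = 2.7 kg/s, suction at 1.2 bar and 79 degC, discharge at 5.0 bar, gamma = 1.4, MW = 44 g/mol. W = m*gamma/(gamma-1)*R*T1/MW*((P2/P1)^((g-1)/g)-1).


Isentropic work: W = m*(gamma/(gamma-1))*(R*T1/MW)*((P2/P1)^((gamma-1)/gamma) - 1)
T1 = 79 + 273.15 = 352.15 K
Pressure ratio = 5.0 / 1.2 = 4.16667
Exponent = (1.4 - 1)/1.4 = 0.285714
(P2/P1)^exp - 1 = 4.16667^0.285714 - 1 = 0.503427
W = 2.7 * 1.4 / 0.4 * 8.314 * 352.15 / 44 * 0.503427 = 316.6

316.6 kW


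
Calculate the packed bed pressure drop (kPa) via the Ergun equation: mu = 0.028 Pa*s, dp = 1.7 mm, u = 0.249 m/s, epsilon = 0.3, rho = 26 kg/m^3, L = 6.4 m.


dp = 1.7 mm = 0.0017 m
Viscous term = 150*0.028*0.249*(1-0.3)^2 / (0.0017^2*0.3^3) = 6567240
Inertial term = 1.75*26*0.249^2*(1-0.3) / (0.0017*0.3^3) = 43022.5
dP/L = 6567240 + 43022.5 = 6610260 Pa/m
dP = 6610260 * 6.4 / 1000 = 42310 kPa

42310 kPa


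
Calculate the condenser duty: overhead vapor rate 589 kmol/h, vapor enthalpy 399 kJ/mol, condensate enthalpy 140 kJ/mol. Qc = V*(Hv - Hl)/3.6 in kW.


Qc = 589 * (399 - 140) / 3.6 = 589 * 259 / 3.6 = 42380

42380 kW


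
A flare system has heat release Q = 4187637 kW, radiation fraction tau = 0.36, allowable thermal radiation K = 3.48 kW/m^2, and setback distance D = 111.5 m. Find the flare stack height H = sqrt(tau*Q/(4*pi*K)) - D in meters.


tau*Q/(4*pi*K) = 0.36 * 4187637 / (4 * pi * 3.48) = 34473.3
sqrt(34473.3) = 185.67
H = 185.67 - 111.5 = 74.17

74.17 m


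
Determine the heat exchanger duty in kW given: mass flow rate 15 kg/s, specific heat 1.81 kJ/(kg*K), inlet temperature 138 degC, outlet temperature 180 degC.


Q = m_dot * cp * delta_T
delta_T = 180 - 138 = 42 K
Q = 15 * 1.81 * 42
= 27.15 * 42
= 1140.3 kW

1140.3 kW


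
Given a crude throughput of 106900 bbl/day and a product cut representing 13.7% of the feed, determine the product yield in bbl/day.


Crude throughput = 106900 bbl/day
Fraction yield = 13.7%
yield = throughput * fraction / 100
yield = 106900 * 13.7 / 100 = 14645.3

14645.3 bbl/day


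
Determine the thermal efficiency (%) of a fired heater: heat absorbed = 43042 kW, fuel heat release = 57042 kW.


Furnace efficiency = Q_absorbed / Q_fuel * 100
= 43042 / 57042 * 100 = 75.46

75.46 %


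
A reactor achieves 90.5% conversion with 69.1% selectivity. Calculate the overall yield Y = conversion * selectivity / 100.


Overall yield = conversion (%) * selectivity (%) / 100
Conversion = 90.5%, Selectivity = 69.1%
Y = 90.5 * 69.1 / 100
= 62.5355 %

62.5355 %


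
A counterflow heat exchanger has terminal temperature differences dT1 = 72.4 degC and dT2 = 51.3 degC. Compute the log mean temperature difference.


LMTD = (dT1 - dT2) / ln(dT1/dT2)
= (72.4 - 51.3) / ln(72.4 / 51.3) = 21.1 / 0.344516 = 61.25

61.25 degC


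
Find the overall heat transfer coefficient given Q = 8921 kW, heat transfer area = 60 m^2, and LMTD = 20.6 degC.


From Q = U*A*LMTD, U = Q / (A * LMTD)
U = 8921 / (60 * 20.6) = 8921 / 1236 = 7.218

7.218 kW/(m^2*K)


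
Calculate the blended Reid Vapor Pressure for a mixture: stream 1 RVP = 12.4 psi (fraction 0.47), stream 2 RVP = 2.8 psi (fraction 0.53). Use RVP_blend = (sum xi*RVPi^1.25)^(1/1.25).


Chevron index: RVP_blend = (sum xi*RVPi^1.25)^(1/1.25)
RVP^1.25 terms: 0.47 * 12.4^1.25 + 0.53 * 2.8^1.25 = 12.8561
RVP_blend = 12.8561^(1/1.25) = 7.714

7.714 psi


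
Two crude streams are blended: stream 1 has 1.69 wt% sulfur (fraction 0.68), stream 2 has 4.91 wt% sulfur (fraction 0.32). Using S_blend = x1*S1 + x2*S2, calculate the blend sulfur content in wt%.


Linear sulfur blending: S_blend = x1*S1 + x2*S2
Contribution 1: 0.68 * 1.69 = 1.1492 wt%
Contribution 2: 0.32 * 4.91 = 1.5712 wt%
S_blend = 1.1492 + 1.5712 = 2.7204

2.7204 wt%


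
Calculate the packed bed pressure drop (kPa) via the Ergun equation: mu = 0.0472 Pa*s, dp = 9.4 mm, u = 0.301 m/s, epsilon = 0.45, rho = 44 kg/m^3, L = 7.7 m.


dp = 9.4 mm = 0.0094 m
Viscous term = 150*0.0472*0.301*(1-0.45)^2 / (0.0094^2*0.45^3) = 80063
Inertial term = 1.75*44*0.301^2*(1-0.45) / (0.0094*0.45^3) = 4479.41
dP/L = 80063 + 4479.41 = 84542.4 Pa/m
dP = 84542.4 * 7.7 / 1000 = 651.0 kPa

651.0 kPa


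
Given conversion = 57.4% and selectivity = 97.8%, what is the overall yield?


Overall yield = conversion (%) * selectivity (%) / 100
Conversion = 57.4%, Selectivity = 97.8%
Y = 57.4 * 97.8 / 100
= 56.1372 %

56.1372 %


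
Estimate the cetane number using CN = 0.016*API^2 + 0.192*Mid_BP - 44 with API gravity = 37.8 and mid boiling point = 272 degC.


CN = 0.016 * 37.8^2 + 0.192 * 272 - 44
CN = 22.86144 + 52.224 - 44 = 31.08544

31.08544


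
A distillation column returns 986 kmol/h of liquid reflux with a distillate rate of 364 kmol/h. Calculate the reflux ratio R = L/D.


Reflux ratio definition: R = L / D (liquid returned / distillate withdrawn)
L = 986 kmol/h, D = 364 kmol/h
R = 986 / 364 = 2.709

2.709


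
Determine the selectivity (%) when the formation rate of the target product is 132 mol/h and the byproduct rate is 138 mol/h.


Selectivity = desired / (desired + undesired) * 100
Total products = 132 + 138 = 270 mol/h
S = 132 / 270 * 100
= 0.4889 * 100
= 48.89 %

48.89 %


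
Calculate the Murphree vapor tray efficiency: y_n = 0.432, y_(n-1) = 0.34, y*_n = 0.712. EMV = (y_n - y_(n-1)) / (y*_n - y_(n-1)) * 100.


Murphree vapor efficiency: EMV = (y_n - y_(n-1)) / (y*_n - y_(n-1)) * 100
EMV = (0.432 - 0.34) / (0.712 - 0.34) * 100 = 0.092 / 0.372 * 100 = 24.73

24.73 %


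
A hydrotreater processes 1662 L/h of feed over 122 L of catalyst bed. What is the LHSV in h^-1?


LHSV = volumetric feed rate / catalyst volume
= 1662 L/h / 122 L
= 13.62 h^-1

13.62 h^-1


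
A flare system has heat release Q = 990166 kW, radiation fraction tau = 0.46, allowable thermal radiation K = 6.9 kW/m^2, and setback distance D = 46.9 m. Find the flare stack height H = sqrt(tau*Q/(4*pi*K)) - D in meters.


tau*Q/(4*pi*K) = 0.46 * 990166 / (4 * pi * 6.9) = 5252.99
sqrt(5252.99) = 72.4775
H = 72.4775 - 46.9 = 25.58

25.58 m


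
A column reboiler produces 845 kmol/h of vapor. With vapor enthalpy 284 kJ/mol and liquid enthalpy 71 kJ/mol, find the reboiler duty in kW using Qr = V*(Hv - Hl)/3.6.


Qr = 845 * (284 - 71) / 3.6 = 845 * 213 / 3.6 = 50000

50000 kW


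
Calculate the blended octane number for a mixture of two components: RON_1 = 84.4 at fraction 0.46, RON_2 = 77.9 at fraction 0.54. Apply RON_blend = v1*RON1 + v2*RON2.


Linear blending: RON_blend = sum(vi * RONi)
Contribution 1: 0.46 * 84.4 = 38.824
Contribution 2: 0.54 * 77.9 = 42.066
RON_blend = 38.824 + 42.066 = 80.89

80.89


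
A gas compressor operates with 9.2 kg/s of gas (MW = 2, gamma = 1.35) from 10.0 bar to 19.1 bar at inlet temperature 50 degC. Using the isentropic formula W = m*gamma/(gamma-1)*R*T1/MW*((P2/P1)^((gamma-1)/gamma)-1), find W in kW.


Isentropic work: W = m*(gamma/(gamma-1))*(R*T1/MW)*((P2/P1)^((gamma-1)/gamma) - 1)
T1 = 50 + 273.15 = 323.15 K
Pressure ratio = 19.1 / 10.0 = 1.91
Exponent = (1.35 - 1)/1.35 = 0.259259
(P2/P1)^exp - 1 = 1.91^0.259259 - 1 = 0.182661
W = 9.2 * 1.35 / 0.35 * 8.314 * 323.15 / 2 * 0.182661 = 8707

8707 kW


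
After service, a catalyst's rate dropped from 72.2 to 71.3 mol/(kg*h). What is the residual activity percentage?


Activity (%) = (rate_used / rate_fresh) * 100
rate_used = 71.3, rate_fresh = 72.2
= (71.3 / 72.2) * 100
= 0.9875 * 100 = 98.75

98.75 %


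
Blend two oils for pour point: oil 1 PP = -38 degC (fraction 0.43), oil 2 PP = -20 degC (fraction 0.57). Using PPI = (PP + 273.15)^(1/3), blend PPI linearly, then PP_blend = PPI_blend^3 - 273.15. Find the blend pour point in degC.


PPI_1 = (-38 + 273.15)^(1/3) = 6.172318
PPI_2 = (-20 + 273.15)^(1/3) = 6.325953
PPI_blend = 0.43 * 6.172318 + 0.57 * 6.325953 = 6.25989
PP_blend = 6.25989^3 - 273.15 = 245.3014 - 273.15 = -27.85

-27.85 degC


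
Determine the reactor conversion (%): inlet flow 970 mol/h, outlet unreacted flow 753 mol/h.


X = (F_in - F_out) / F_in * 100
Moles reacted = 970 - 753 = 217
X = 217 / 970 * 100
= 0.2237 * 100
= 22.37 %

22.37 %


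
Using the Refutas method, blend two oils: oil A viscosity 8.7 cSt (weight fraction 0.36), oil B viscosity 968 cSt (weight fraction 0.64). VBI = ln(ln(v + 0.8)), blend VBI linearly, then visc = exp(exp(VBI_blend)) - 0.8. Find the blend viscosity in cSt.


Refutas method: VBN_i = 14.534*ln(ln(visc_i + 0.8)) + 10.975, blended linearly by mass fraction; since VBN is linear in VBI_i = ln(ln(visc_i + 0.8)) and the fractions sum to 1, blend VBI directly: visc = exp(exp(VBI_blend)) - 0.8
VBI_1 = ln(ln(8.7 + 0.8)) = 0.811504
VBI_2 = ln(ln(968 + 0.8)) = 1.92805
VBI_blend = 0.36 * 0.811504 + 0.64 * 1.92805 = 1.52609
visc_blend = exp(exp(1.52609)) - 0.8 = 98.70

98.70 cSt


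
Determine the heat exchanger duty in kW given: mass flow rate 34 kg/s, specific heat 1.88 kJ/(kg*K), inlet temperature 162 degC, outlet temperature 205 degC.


Q = m_dot * cp * delta_T
delta_T = 205 - 162 = 43 K
Q = 34 * 1.88 * 43
= 63.92 * 43
= 2748.56 kW

2748.56 kW


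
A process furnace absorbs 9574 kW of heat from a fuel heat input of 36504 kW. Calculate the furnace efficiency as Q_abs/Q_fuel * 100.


Furnace efficiency = Q_absorbed / Q_fuel * 100
= 9574 / 36504 * 100 = 26.23

26.23 %


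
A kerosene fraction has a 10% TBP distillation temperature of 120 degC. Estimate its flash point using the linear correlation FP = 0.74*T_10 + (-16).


FP = 0.74 * 120 + (-16) = 72.8

72.8 degC


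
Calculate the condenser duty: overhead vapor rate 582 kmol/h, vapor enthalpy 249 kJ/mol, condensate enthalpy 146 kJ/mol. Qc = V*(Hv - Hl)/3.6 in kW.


Qc = 582 * (249 - 146) / 3.6 = 582 * 103 / 3.6 = 16650

16650 kW


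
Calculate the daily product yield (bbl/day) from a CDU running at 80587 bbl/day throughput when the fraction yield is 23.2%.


Crude throughput = 80587 bbl/day
Fraction yield = 23.2%
yield = throughput * fraction / 100
yield = 80587 * 23.2 / 100 = 18696.184

18696.184 bbl/day


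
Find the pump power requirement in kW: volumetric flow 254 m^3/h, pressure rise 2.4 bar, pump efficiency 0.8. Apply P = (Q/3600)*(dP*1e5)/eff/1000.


Q = 254 / 3600 = 0.0705556 m^3/s
P = 0.0705556 * (2.4 * 1e5) / 0.8 / 1000 = 21.17

21.17 kW


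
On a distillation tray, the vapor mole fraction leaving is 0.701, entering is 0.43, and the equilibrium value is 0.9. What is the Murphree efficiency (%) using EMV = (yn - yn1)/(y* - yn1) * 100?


Murphree vapor efficiency: EMV = (y_n - y_(n-1)) / (y*_n - y_(n-1)) * 100
EMV = (0.701 - 0.43) / (0.9 - 0.43) * 100 = 0.271 / 0.47 * 100 = 57.66

57.66 %


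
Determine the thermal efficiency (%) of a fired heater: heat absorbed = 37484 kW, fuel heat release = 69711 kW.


Furnace efficiency = Q_absorbed / Q_fuel * 100
= 37484 / 69711 * 100 = 53.77

53.77 %


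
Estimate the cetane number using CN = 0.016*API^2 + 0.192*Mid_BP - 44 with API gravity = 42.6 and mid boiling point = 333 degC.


CN = 0.016 * 42.6^2 + 0.192 * 333 - 44
CN = 29.03616 + 63.936 - 44 = 48.97216

48.97216


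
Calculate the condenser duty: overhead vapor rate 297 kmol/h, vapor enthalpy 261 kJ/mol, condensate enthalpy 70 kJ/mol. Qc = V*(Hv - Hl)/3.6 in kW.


Qc = 297 * (261 - 70) / 3.6 = 297 * 191 / 3.6 = 15760

15760 kW


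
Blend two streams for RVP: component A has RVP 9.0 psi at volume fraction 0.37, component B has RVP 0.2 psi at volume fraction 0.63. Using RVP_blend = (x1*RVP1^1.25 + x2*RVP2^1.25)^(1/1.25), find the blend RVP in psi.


Chevron index: RVP_blend = (sum xi*RVPi^1.25)^(1/1.25)
RVP^1.25 terms: 0.37 * 9.0^1.25 + 0.63 * 0.2^1.25 = 5.85199
RVP_blend = 5.85199^(1/1.25) = 4.110

4.110 psi


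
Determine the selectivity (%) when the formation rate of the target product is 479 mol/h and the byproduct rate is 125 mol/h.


Selectivity = desired / (desired + undesired) * 100
Total products = 479 + 125 = 604 mol/h
S = 479 / 604 * 100
= 0.7930 * 100
= 79.30 %

79.30 %


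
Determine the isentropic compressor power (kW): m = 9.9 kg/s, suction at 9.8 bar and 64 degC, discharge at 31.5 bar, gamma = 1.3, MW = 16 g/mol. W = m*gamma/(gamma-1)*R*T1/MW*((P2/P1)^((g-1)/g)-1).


Isentropic work: W = m*(gamma/(gamma-1))*(R*T1/MW)*((P2/P1)^((gamma-1)/gamma) - 1)
T1 = 64 + 273.15 = 337.15 K
Pressure ratio = 31.5 / 9.8 = 3.21429
Exponent = (1.3 - 1)/1.3 = 0.230769
(P2/P1)^exp - 1 = 3.21429^0.230769 - 1 = 0.309241
W = 9.9 * 1.3 / 0.3 * 8.314 * 337.15 / 16 * 0.309241 = 2324

2324 kW


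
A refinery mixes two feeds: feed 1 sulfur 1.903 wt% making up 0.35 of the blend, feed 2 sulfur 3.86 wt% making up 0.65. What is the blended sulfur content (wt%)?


Linear sulfur blending: S_blend = x1*S1 + x2*S2
Contribution 1: 0.35 * 1.903 = 0.66605 wt%
Contribution 2: 0.65 * 3.86 = 2.509 wt%
S_blend = 0.66605 + 2.509 = 3.17505

3.17505 wt%


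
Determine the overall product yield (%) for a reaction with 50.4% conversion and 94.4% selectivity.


Overall yield = conversion (%) * selectivity (%) / 100
Conversion = 50.4%, Selectivity = 94.4%
Y = 50.4 * 94.4 / 100
= 47.5776 %

47.5776 %


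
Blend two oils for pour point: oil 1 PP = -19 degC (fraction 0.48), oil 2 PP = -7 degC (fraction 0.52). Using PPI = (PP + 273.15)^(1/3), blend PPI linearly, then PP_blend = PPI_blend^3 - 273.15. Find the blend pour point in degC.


PPI_1 = (-19 + 273.15)^(1/3) = 6.334272
PPI_2 = (-7 + 273.15)^(1/3) = 6.432436
PPI_blend = 0.48 * 6.334272 + 0.52 * 6.432436 = 6.385317
PP_blend = 6.385317^3 - 273.15 = 260.3439 - 273.15 = -12.81

-12.81 degC


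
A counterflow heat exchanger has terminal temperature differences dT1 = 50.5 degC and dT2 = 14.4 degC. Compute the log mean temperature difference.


LMTD = (dT1 - dT2) / ln(dT1/dT2)
= (50.5 - 14.4) / ln(50.5 / 14.4) = 36.1 / 1.25475 = 28.77

28.77 degC


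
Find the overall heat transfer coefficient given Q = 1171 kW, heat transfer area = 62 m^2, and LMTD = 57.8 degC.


From Q = U*A*LMTD, U = Q / (A * LMTD)
U = 1171 / (62 * 57.8) = 1171 / 3583.6 = 0.3268

0.3268 kW/(m^2*K)


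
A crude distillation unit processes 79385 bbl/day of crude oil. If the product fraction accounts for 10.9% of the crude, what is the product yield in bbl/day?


Crude throughput = 79385 bbl/day
Fraction yield = 10.9%
yield = throughput * fraction / 100
yield = 79385 * 10.9 / 100 = 8652.965

8652.965 bbl/day


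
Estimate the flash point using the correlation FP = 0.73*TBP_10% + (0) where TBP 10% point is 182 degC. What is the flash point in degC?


FP = 0.73 * 182 + (0) = 132.86

132.86 degC


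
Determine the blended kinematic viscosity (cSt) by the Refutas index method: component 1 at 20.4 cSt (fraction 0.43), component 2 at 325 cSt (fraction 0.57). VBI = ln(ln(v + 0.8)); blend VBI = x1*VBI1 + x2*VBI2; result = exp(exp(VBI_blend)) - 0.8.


Refutas method: VBN_i = 14.534*ln(ln(visc_i + 0.8)) + 10.975, blended linearly by mass fraction; since VBN is linear in VBI_i = ln(ln(visc_i + 0.8)) and the fractions sum to 1, blend VBI directly: visc = exp(exp(VBI_blend)) - 0.8
VBI_1 = ln(ln(20.4 + 0.8)) = 1.11645
VBI_2 = ln(ln(325 + 0.8)) = 1.75549
VBI_blend = 0.43 * 1.11645 + 0.57 * 1.75549 = 1.4807
visc_blend = exp(exp(1.4807)) - 0.8 = 80.33

80.33 cSt


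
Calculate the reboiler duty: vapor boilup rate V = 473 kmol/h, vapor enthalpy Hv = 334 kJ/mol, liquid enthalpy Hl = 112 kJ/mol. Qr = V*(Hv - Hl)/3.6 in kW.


Qr = 473 * (334 - 112) / 3.6 = 473 * 222 / 3.6 = 29170

29170 kW


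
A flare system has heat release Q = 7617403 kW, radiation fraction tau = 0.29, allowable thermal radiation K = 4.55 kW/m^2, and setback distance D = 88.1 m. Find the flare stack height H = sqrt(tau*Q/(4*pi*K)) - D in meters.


tau*Q/(4*pi*K) = 0.29 * 7617403 / (4 * pi * 4.55) = 38635.2
sqrt(38635.2) = 196.558
H = 196.558 - 88.1 = 108.5

108.5 m


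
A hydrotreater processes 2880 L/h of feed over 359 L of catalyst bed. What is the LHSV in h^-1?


LHSV = volumetric feed rate / catalyst volume
= 2880 L/h / 359 L
= 8.022 h^-1

8.022 h^-1


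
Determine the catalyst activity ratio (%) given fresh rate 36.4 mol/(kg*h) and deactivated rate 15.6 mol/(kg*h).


Activity (%) = (rate_used / rate_fresh) * 100
rate_used = 15.6, rate_fresh = 36.4
= (15.6 / 36.4) * 100
= 0.4286 * 100 = 42.86

42.86 %


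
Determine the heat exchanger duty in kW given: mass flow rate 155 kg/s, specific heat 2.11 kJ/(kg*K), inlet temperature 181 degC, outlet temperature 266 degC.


Q = m_dot * cp * delta_T
delta_T = 266 - 181 = 85 K
Q = 155 * 2.11 * 85
= 327.05 * 85
= 27799.25 kW

27799.25 kW


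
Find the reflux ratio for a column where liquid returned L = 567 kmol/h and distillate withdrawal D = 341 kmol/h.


Reflux ratio definition: R = L / D (liquid returned / distillate withdrawn)
L = 567 kmol/h, D = 341 kmol/h
R = 567 / 341 = 1.663

1.663


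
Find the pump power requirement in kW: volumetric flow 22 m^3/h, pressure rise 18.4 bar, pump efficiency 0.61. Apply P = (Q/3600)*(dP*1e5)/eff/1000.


Q = 22 / 3600 = 0.00611111 m^3/s
P = 0.00611111 * (18.4 * 1e5) / 0.61 / 1000 = 18.43

18.43 kW


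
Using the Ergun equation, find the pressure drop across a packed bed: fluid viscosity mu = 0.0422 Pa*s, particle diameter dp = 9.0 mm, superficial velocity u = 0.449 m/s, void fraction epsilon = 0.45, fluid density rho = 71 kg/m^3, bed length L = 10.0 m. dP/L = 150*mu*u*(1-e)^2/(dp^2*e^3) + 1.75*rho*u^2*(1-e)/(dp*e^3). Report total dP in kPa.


dp = 9.0 mm = 0.009 m
Viscous term = 150*0.0422*0.449*(1-0.45)^2 / (0.009^2*0.45^3) = 116480
Inertial term = 1.75*71*0.449^2*(1-0.45) / (0.009*0.45^3) = 16798.5
dP/L = 116480 + 16798.5 = 133278 Pa/m
dP = 133278 * 10.0 / 1000 = 1333 kPa

1333 kPa


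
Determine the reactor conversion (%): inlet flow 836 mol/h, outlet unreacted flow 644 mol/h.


X = (F_in - F_out) / F_in * 100
Moles reacted = 836 - 644 = 192
X = 192 / 836 * 100
= 0.2297 * 100
= 22.97 %

22.97 %


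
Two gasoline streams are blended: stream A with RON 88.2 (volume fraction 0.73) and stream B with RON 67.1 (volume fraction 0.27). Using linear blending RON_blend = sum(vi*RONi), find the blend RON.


Linear blending: RON_blend = sum(vi * RONi)
Contribution 1: 0.73 * 88.2 = 64.386
Contribution 2: 0.27 * 67.1 = 18.117
RON_blend = 64.386 + 18.117 = 82.503

82.503


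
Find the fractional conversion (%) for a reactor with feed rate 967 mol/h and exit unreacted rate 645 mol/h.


X = (F_in - F_out) / F_in * 100
Moles reacted = 967 - 645 = 322
X = 322 / 967 * 100
= 0.3330 * 100
= 33.30 %

33.30 %


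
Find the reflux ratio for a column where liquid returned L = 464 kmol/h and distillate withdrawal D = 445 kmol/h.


Reflux ratio definition: R = L / D (liquid returned / distillate withdrawn)
L = 464 kmol/h, D = 445 kmol/h
R = 464 / 445 = 1.043

1.043


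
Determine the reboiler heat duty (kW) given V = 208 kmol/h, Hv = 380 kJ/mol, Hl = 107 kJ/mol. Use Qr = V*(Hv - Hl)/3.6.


Qr = 208 * (380 - 107) / 3.6 = 208 * 273 / 3.6 = 15770

15770 kW


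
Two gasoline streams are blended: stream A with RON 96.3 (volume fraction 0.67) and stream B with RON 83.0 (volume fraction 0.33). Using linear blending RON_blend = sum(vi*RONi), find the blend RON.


Linear blending: RON_blend = sum(vi * RONi)
Contribution 1: 0.67 * 96.3 = 64.521
Contribution 2: 0.33 * 83.0 = 27.39
RON_blend = 64.521 + 27.39 = 91.911

91.911


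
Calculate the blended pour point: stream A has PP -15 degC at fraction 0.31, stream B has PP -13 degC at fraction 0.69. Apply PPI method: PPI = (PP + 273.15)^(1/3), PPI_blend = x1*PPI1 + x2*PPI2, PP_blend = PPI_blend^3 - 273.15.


PPI_1 = (-15 + 273.15)^(1/3) = 6.36733
PPI_2 = (-13 + 273.15)^(1/3) = 6.383731
PPI_blend = 0.31 * 6.36733 + 0.69 * 6.383731 = 6.378647
PP_blend = 6.378647^3 - 273.15 = 259.5289 - 273.15 = -13.62

-13.62 degC


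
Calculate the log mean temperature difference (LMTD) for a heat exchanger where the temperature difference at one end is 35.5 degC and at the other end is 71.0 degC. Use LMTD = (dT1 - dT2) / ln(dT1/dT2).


LMTD = (dT1 - dT2) / ln(dT1/dT2)
= (35.5 - 71.0) / ln(35.5 / 71.0) = -35.5 / -0.693147 = 51.22

51.22 degC


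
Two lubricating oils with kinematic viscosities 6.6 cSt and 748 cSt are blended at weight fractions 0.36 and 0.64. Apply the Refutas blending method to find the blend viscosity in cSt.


Refutas method: VBN_i = 14.534*ln(ln(visc_i + 0.8)) + 10.975, blended linearly by mass fraction; since VBN is linear in VBI_i = ln(ln(visc_i + 0.8)) and the fractions sum to 1, blend VBI directly: visc = exp(exp(VBI_blend)) - 0.8
VBI_1 = ln(ln(6.6 + 0.8)) = 0.693887
VBI_2 = ln(ln(748 + 0.8)) = 1.88986
VBI_blend = 0.36 * 0.693887 + 0.64 * 1.88986 = 1.45931
visc_blend = exp(exp(1.45931)) - 0.8 = 73.12

73.12 cSt


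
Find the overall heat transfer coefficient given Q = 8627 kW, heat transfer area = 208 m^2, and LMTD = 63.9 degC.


From Q = U*A*LMTD, U = Q / (A * LMTD)
U = 8627 / (208 * 63.9) = 8627 / 13291.2 = 0.6491

0.6491 kW/(m^2*K)


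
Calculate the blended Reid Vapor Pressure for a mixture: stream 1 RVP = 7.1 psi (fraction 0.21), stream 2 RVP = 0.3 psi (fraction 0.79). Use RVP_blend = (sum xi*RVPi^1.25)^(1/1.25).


Chevron index: RVP_blend = (sum xi*RVPi^1.25)^(1/1.25)
RVP^1.25 terms: 0.21 * 7.1^1.25 + 0.79 * 0.3^1.25 = 2.60924
RVP_blend = 2.60924^(1/1.25) = 2.154

2.154 psi


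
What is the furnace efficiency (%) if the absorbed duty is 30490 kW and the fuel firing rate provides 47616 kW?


Furnace efficiency = Q_absorbed / Q_fuel * 100
= 30490 / 47616 * 100 = 64.03

64.03 %


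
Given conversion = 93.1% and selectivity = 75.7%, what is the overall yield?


Overall yield = conversion (%) * selectivity (%) / 100
Conversion = 93.1%, Selectivity = 75.7%
Y = 93.1 * 75.7 / 100
= 70.4767 %

70.4767 %


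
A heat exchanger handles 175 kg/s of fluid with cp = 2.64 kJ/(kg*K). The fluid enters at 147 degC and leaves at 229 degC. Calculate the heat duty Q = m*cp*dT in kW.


Q = m_dot * cp * delta_T
delta_T = 229 - 147 = 82 K
Q = 175 * 2.64 * 82
= 462 * 82
= 37884 kW

37884 kW


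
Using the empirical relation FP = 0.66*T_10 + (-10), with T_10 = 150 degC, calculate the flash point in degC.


FP = 0.66 * 150 + (-10) = 89

89 degC


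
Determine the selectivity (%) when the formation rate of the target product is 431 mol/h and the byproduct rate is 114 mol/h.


Selectivity = desired / (desired + undesired) * 100
Total products = 431 + 114 = 545 mol/h
S = 431 / 545 * 100
= 0.7908 * 100
= 79.08 %

79.08 %


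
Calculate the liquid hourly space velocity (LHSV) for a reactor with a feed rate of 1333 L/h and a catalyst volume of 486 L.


LHSV = volumetric feed rate / catalyst volume
= 1333 L/h / 486 L
= 2.743 h^-1

2.743 h^-1


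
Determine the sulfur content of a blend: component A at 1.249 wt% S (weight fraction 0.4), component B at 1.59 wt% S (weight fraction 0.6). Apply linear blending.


Linear sulfur blending: S_blend = x1*S1 + x2*S2
Contribution 1: 0.4 * 1.249 = 0.4996 wt%
Contribution 2: 0.6 * 1.59 = 0.954 wt%
S_blend = 0.4996 + 0.954 = 1.4536

1.4536 wt%


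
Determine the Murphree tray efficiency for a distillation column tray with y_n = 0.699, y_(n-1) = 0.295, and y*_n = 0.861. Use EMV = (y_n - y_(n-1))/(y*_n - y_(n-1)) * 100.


Murphree vapor efficiency: EMV = (y_n - y_(n-1)) / (y*_n - y_(n-1)) * 100
EMV = (0.699 - 0.295) / (0.861 - 0.295) * 100 = 0.404 / 0.566 * 100 = 71.38

71.38 %


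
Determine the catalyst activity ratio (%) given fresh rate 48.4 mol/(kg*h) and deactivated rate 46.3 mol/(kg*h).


Activity (%) = (rate_used / rate_fresh) * 100
rate_used = 46.3, rate_fresh = 48.4
= (46.3 / 48.4) * 100
= 0.9566 * 100 = 95.66

95.66 %


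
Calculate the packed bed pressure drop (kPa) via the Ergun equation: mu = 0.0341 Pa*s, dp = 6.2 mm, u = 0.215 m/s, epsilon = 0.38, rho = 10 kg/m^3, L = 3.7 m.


dp = 6.2 mm = 0.0062 m
Viscous term = 150*0.0341*0.215*(1-0.38)^2 / (0.0062^2*0.38^3) = 200416
Inertial term = 1.75*10*0.215^2*(1-0.38) / (0.0062*0.38^3) = 1474.23
dP/L = 200416 + 1474.23 = 201890 Pa/m
dP = 201890 * 3.7 / 1000 = 747.0 kPa

747.0 kPa


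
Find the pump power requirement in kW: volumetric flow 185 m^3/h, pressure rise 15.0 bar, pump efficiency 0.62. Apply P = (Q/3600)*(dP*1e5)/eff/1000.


Q = 185 / 3600 = 0.0513889 m^3/s
P = 0.0513889 * (15.0 * 1e5) / 0.62 / 1000 = 124.3

124.3 kW


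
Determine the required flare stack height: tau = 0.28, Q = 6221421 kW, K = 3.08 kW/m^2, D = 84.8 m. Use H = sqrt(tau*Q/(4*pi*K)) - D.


tau*Q/(4*pi*K) = 0.28 * 6221421 / (4 * pi * 3.08) = 45007.7
sqrt(45007.7) = 212.15
H = 212.15 - 84.8 = 127.4

127.4 m


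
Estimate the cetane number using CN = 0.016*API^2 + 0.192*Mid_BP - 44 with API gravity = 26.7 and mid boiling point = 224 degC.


CN = 0.016 * 26.7^2 + 0.192 * 224 - 44
CN = 11.40624 + 43.008 - 44 = 10.41424

10.41424


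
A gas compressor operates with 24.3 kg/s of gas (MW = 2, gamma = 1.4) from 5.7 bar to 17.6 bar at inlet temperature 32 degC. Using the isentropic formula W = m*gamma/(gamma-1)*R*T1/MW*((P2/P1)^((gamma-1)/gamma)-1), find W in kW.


Isentropic work: W = m*(gamma/(gamma-1))*(R*T1/MW)*((P2/P1)^((gamma-1)/gamma) - 1)
T1 = 32 + 273.15 = 305.15 K
Pressure ratio = 17.6 / 5.7 = 3.08772
Exponent = (1.4 - 1)/1.4 = 0.285714
(P2/P1)^exp - 1 = 3.08772^0.285714 - 1 = 0.380055
W = 24.3 * 1.4 / 0.4 * 8.314 * 305.15 / 2 * 0.380055 = 41000

41000 kW


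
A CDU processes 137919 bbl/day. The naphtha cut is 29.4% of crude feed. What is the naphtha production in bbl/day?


Crude throughput = 137919 bbl/day
Fraction yield = 29.4%
yield = throughput * fraction / 100
yield = 137919 * 29.4 / 100 = 40548.186

40548.186 bbl/day


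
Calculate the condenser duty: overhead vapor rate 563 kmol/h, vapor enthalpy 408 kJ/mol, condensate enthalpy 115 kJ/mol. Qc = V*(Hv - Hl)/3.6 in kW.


Qc = 563 * (408 - 115) / 3.6 = 563 * 293 / 3.6 = 45820

45820 kW


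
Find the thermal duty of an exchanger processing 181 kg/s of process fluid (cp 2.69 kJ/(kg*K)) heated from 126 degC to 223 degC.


Q = m_dot * cp * delta_T
delta_T = 223 - 126 = 97 K
Q = 181 * 2.69 * 97
= 486.89 * 97
= 47228.33 kW

47228.33 kW


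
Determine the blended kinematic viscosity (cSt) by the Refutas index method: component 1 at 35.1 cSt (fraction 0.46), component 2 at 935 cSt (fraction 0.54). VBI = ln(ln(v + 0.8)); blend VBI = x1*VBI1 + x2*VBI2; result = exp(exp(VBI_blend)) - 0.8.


Refutas method: VBN_i = 14.534*ln(ln(visc_i + 0.8)) + 10.975, blended linearly by mass fraction; since VBN is linear in VBI_i = ln(ln(visc_i + 0.8)) and the fractions sum to 1, blend VBI directly: visc = exp(exp(VBI_blend)) - 0.8
VBI_1 = ln(ln(35.1 + 0.8)) = 1.27557
VBI_2 = ln(ln(935 + 0.8)) = 1.92299
VBI_blend = 0.46 * 1.27557 + 0.54 * 1.92299 = 1.62518
visc_blend = exp(exp(1.62518)) - 0.8 = 159.9

159.9 cSt


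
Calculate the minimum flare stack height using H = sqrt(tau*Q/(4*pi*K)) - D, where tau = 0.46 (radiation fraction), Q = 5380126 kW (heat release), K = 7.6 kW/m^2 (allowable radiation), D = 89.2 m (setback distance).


tau*Q/(4*pi*K) = 0.46 * 5380126 / (4 * pi * 7.6) = 25913.5
sqrt(25913.5) = 160.977
H = 160.977 - 89.2 = 71.78

71.78 m


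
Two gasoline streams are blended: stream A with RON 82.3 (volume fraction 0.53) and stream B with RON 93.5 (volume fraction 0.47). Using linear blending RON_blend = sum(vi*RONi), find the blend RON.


Linear blending: RON_blend = sum(vi * RONi)
Contribution 1: 0.53 * 82.3 = 43.619
Contribution 2: 0.47 * 93.5 = 43.945
RON_blend = 43.619 + 43.945 = 87.564

87.564


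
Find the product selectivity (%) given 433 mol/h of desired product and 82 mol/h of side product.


Selectivity = desired / (desired + undesired) * 100
Total products = 433 + 82 = 515 mol/h
S = 433 / 515 * 100
= 0.8408 * 100
= 84.08 %

84.08 %


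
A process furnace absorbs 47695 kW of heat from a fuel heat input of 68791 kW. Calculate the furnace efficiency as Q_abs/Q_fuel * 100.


Furnace efficiency = Q_absorbed / Q_fuel * 100
= 47695 / 68791 * 100 = 69.33

69.33 %


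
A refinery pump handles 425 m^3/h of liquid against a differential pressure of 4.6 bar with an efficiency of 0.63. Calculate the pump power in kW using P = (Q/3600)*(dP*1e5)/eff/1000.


Q = 425 / 3600 = 0.118056 m^3/s
P = 0.118056 * (4.6 * 1e5) / 0.63 / 1000 = 86.20

86.20 kW


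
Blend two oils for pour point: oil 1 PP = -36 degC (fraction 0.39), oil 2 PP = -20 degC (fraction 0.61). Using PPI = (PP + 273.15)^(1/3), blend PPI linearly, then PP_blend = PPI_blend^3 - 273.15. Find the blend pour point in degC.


PPI_1 = (-36 + 273.15)^(1/3) = 6.189768
PPI_2 = (-20 + 273.15)^(1/3) = 6.325953
PPI_blend = 0.39 * 6.189768 + 0.61 * 6.325953 = 6.272841
PP_blend = 6.272841^3 - 273.15 = 246.8271 - 273.15 = -26.32

-26.32 degC


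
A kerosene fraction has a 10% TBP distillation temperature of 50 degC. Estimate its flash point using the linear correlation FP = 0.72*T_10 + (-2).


FP = 0.72 * 50 + (-2) = 34

34 degC


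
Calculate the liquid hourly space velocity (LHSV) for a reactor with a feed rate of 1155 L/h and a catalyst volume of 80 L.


LHSV = volumetric feed rate / catalyst volume
= 1155 L/h / 80 L
= 14.44 h^-1

14.44 h^-1


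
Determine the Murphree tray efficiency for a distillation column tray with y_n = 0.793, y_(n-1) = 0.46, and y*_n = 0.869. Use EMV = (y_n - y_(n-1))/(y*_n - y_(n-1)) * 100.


Murphree vapor efficiency: EMV = (y_n - y_(n-1)) / (y*_n - y_(n-1)) * 100
EMV = (0.793 - 0.46) / (0.869 - 0.46) * 100 = 0.333 / 0.409 * 100 = 81.42

81.42 %


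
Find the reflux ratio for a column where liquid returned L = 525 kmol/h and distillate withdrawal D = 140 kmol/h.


Reflux ratio definition: R = L / D (liquid returned / distillate withdrawn)
L = 525 kmol/h, D = 140 kmol/h
R = 525 / 140 = 3.750

3.750


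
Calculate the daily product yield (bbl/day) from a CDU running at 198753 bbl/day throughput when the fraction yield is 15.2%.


Crude throughput = 198753 bbl/day
Fraction yield = 15.2%
yield = throughput * fraction / 100
yield = 198753 * 15.2 / 100 = 30210.456

30210.456 bbl/day


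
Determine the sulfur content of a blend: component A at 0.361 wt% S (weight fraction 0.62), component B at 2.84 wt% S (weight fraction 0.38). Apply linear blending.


Linear sulfur blending: S_blend = x1*S1 + x2*S2
Contribution 1: 0.62 * 0.361 = 0.22382 wt%
Contribution 2: 0.38 * 2.84 = 1.0792 wt%
S_blend = 0.22382 + 1.0792 = 1.30302

1.30302 wt%


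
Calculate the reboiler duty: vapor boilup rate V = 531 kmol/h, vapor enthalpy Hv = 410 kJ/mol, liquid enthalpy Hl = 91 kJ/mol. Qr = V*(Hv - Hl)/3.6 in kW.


Qr = 531 * (410 - 91) / 3.6 = 531 * 319 / 3.6 = 47050

47050 kW


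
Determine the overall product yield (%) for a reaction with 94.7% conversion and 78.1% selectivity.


Overall yield = conversion (%) * selectivity (%) / 100
Conversion = 94.7%, Selectivity = 78.1%
Y = 94.7 * 78.1 / 100
= 73.9607 %

73.9607 %
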